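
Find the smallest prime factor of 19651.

43

19651 is odd.
Digit sum 22, not divisible by 3.
Ends in 1: not divisible by 5.
7: 19651 = 7·2807 + 2
11: 19651 = 11·1786 + 5
13: 19651 = 13·1511 + 8
17: 19651 = 17·1155 + 16
19: 19651 = 19·1034 + 5
23: 19651 = 23·854 + 9
29: 19651 = 29·677 + 18
31: 19651 = 31·633 + 28
37: 19651 = 37·531 + 4
41: 19651 = 41·479 + 12
43: 19651 = 43·457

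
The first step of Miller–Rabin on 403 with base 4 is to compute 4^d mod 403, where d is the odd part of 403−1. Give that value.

403 − 1 = 402 = 2^1 · 201, so d = 201.
4^1 ≡ 4 (mod 403)
4^2 ≡ 4^2 = 16 ≡ 16 (mod 403)
4^4 ≡ 16^2 = 256 ≡ 256 (mod 403)
4^8 ≡ 256^2 = 65536 ≡ 250 (mod 403)
4^16 ≡ 250^2 = 62500 ≡ 35 (mod 403)
4^32 ≡ 35^2 = 1225 ≡ 16 (mod 403)
4^64 ≡ 16^2 = 256 ≡ 256 (mod 403)
4^128 ≡ 256^2 = 65536 ≡ 250 (mod 403)
201 = 128 + 64 + 8 + 1 in binary powers of 2.
So 4^201 ≡ 250 · 256 · 250 · 4 ≡ 376 (mod 403).
Squaring chain: 376; never reaches −1, so base 4 is a Miller–Rabin witness that 403 is composite.

376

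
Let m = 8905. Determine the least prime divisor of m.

8905 is odd.
Digit sum 22, not divisible by 3.
Ends in 5: divisible by 5.

5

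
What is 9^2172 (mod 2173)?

1846

9^1 ≡ 9 (mod 2173)
9^2 ≡ 9^2 = 81 ≡ 81 (mod 2173)
9^4 ≡ 81^2 = 6561 ≡ 42 (mod 2173)
9^8 ≡ 42^2 = 1764 ≡ 1764 (mod 2173)
9^16 ≡ 1764^2 = 3111696 ≡ 2133 (mod 2173)
9^32 ≡ 2133^2 = 4549689 ≡ 1600 (mod 2173)
9^64 ≡ 1600^2 = 2560000 ≡ 206 (mod 2173)
9^128 ≡ 206^2 = 42436 ≡ 1149 (mod 2173)
9^256 ≡ 1149^2 = 1320201 ≡ 1190 (mod 2173)
9^512 ≡ 1190^2 = 1416100 ≡ 1477 (mod 2173)
9^1024 ≡ 1477^2 = 2181529 ≡ 2010 (mod 2173)
9^2048 ≡ 2010^2 = 4040100 ≡ 493 (mod 2173)
2172 = 2048 + 64 + 32 + 16 + 8 + 4 in binary powers of 2.
So 9^2172 ≡ 493 · 206 · 1600 · 2133 · 1764 · 42 ≡ 1846 (mod 2173).
Since 1846 ≠ 1, base 9 is a Fermat witness: 2173 is composite.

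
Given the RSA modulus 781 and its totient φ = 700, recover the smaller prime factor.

φ(n) = (p−1)(q−1) = n − (p+q) + 1, so p + q = 781 − 700 + 1 = 82.
p and q are the roots of t² − 82t + 781 = 0.
Discriminant: 82² − 4·781 = 6724 − 3124 = 3600; √3600 = 60.
q = (82 − 60)/2 = 11, p = (82 + 60)/2 = 71.
Check: 11 · 71 = 781.

11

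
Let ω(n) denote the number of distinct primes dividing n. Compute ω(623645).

5

623645 = 5 · 124729
124729 = 11 · 11339
11339 = 17 · 667
667 = 23 · 29
623645 = 5 · 11 · 17 · 23 · 29, which has 5 distinct prime factors.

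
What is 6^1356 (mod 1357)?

1090

6^1 ≡ 6 (mod 1357)
6^2 ≡ 6^2 = 36 ≡ 36 (mod 1357)
6^4 ≡ 36^2 = 1296 ≡ 1296 (mod 1357)
6^8 ≡ 1296^2 = 1679616 ≡ 1007 (mod 1357)
6^16 ≡ 1007^2 = 1014049 ≡ 370 (mod 1357)
6^32 ≡ 370^2 = 136900 ≡ 1200 (mod 1357)
6^64 ≡ 1200^2 = 1440000 ≡ 223 (mod 1357)
6^128 ≡ 223^2 = 49729 ≡ 877 (mod 1357)
6^256 ≡ 877^2 = 769129 ≡ 1067 (mod 1357)
6^512 ≡ 1067^2 = 1138489 ≡ 1323 (mod 1357)
6^1024 ≡ 1323^2 = 1750329 ≡ 1156 (mod 1357)
1356 = 1024 + 256 + 64 + 8 + 4 in binary powers of 2.
So 6^1356 ≡ 1156 · 1067 · 223 · 1007 · 1296 ≡ 1090 (mod 1357).
Since 1090 ≠ 1, base 6 is a Fermat witness: 1357 is composite.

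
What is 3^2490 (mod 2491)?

3^1 ≡ 3 (mod 2491)
3^2 ≡ 3^2 = 9 ≡ 9 (mod 2491)
3^4 ≡ 9^2 = 81 ≡ 81 (mod 2491)
3^8 ≡ 81^2 = 6561 ≡ 1579 (mod 2491)
3^16 ≡ 1579^2 = 2493241 ≡ 2241 (mod 2491)
3^32 ≡ 2241^2 = 5022081 ≡ 225 (mod 2491)
3^64 ≡ 225^2 = 50625 ≡ 805 (mod 2491)
3^128 ≡ 805^2 = 648025 ≡ 365 (mod 2491)
3^256 ≡ 365^2 = 133225 ≡ 1202 (mod 2491)
3^512 ≡ 1202^2 = 1444804 ≡ 24 (mod 2491)
3^1024 ≡ 24^2 = 576 ≡ 576 (mod 2491)
3^2048 ≡ 576^2 = 331776 ≡ 473 (mod 2491)
2490 = 2048 + 256 + 128 + 32 + 16 + 8 + 2 in binary powers of 2.
So 3^2490 ≡ 473 · 1202 · 365 · 225 · 2241 · 1579 · 9 ≡ 1011 (mod 2491).
Since 1011 ≠ 1, base 3 is a Fermat witness: 2491 is composite.

1011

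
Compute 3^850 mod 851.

303

3^1 ≡ 3 (mod 851)
3^2 ≡ 3^2 = 9 ≡ 9 (mod 851)
3^4 ≡ 9^2 = 81 ≡ 81 (mod 851)
3^8 ≡ 81^2 = 6561 ≡ 604 (mod 851)
3^16 ≡ 604^2 = 364816 ≡ 588 (mod 851)
3^32 ≡ 588^2 = 345744 ≡ 238 (mod 851)
3^64 ≡ 238^2 = 56644 ≡ 478 (mod 851)
3^128 ≡ 478^2 = 228484 ≡ 416 (mod 851)
3^256 ≡ 416^2 = 173056 ≡ 303 (mod 851)
3^512 ≡ 303^2 = 91809 ≡ 752 (mod 851)
850 = 512 + 256 + 64 + 16 + 2 in binary powers of 2.
So 3^850 ≡ 752 · 303 · 478 · 588 · 9 ≡ 303 (mod 851).
Since 303 ≠ 1, base 3 is a Fermat witness: 851 is composite.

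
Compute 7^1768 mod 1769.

7^1 ≡ 7 (mod 1769)
7^2 ≡ 7^2 = 49 ≡ 49 (mod 1769)
7^4 ≡ 49^2 = 2401 ≡ 632 (mod 1769)
7^8 ≡ 632^2 = 399424 ≡ 1399 (mod 1769)
7^16 ≡ 1399^2 = 1957201 ≡ 687 (mod 1769)
7^32 ≡ 687^2 = 471969 ≡ 1415 (mod 1769)
7^64 ≡ 1415^2 = 2002225 ≡ 1486 (mod 1769)
7^128 ≡ 1486^2 = 2208196 ≡ 484 (mod 1769)
7^256 ≡ 484^2 = 234256 ≡ 748 (mod 1769)
7^512 ≡ 748^2 = 559504 ≡ 500 (mod 1769)
7^1024 ≡ 500^2 = 250000 ≡ 571 (mod 1769)
1768 = 1024 + 512 + 128 + 64 + 32 + 8 in binary powers of 2.
So 7^1768 ≡ 571 · 500 · 484 · 1486 · 1415 · 1399 ≡ 1154 (mod 1769).
Since 1154 ≠ 1, base 7 is a Fermat witness: 1769 is composite.

1154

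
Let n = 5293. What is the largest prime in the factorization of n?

79

5293 = 67 · 79
79 is prime.
So 5293 = 67 · 79; the largest prime factor is 79.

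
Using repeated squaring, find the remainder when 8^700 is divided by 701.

1

8^1 ≡ 8 (mod 701)
8^2 ≡ 8^2 = 64 ≡ 64 (mod 701)
8^4 ≡ 64^2 = 4096 ≡ 591 (mod 701)
8^8 ≡ 591^2 = 349281 ≡ 183 (mod 701)
8^16 ≡ 183^2 = 33489 ≡ 542 (mod 701)
8^32 ≡ 542^2 = 293764 ≡ 45 (mod 701)
8^64 ≡ 45^2 = 2025 ≡ 623 (mod 701)
8^128 ≡ 623^2 = 388129 ≡ 476 (mod 701)
8^256 ≡ 476^2 = 226576 ≡ 153 (mod 701)
8^512 ≡ 153^2 = 23409 ≡ 276 (mod 701)
700 = 512 + 128 + 32 + 16 + 8 + 4 in binary powers of 2.
So 8^700 ≡ 276 · 476 · 45 · 542 · 183 · 591 ≡ 1 (mod 701).
Since the result is 1, base 8 gives no evidence that 701 is composite.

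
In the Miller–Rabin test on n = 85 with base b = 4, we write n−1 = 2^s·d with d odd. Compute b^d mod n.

85 − 1 = 84 = 2^2 · 21, so d = 21.
4^1 ≡ 4 (mod 85)
4^2 ≡ 4^2 = 16 ≡ 16 (mod 85)
4^4 ≡ 16^2 = 256 ≡ 1 (mod 85)
4^8 ≡ 1^2 = 1 ≡ 1 (mod 85)
4^16 ≡ 1^2 = 1 ≡ 1 (mod 85)
21 = 16 + 4 + 1 in binary powers of 2.
So 4^21 ≡ 1 · 1 · 4 ≡ 4 (mod 85).
Squaring chain: 4 → 16; never reaches −1, so base 4 is a Miller–Rabin witness that 85 is composite.

4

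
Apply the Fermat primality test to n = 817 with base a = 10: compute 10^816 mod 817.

391

10^1 ≡ 10 (mod 817)
10^2 ≡ 10^2 = 100 ≡ 100 (mod 817)
10^4 ≡ 100^2 = 10000 ≡ 196 (mod 817)
10^8 ≡ 196^2 = 38416 ≡ 17 (mod 817)
10^16 ≡ 17^2 = 289 ≡ 289 (mod 817)
10^32 ≡ 289^2 = 83521 ≡ 187 (mod 817)
10^64 ≡ 187^2 = 34969 ≡ 655 (mod 817)
10^128 ≡ 655^2 = 429025 ≡ 100 (mod 817)
10^256 ≡ 100^2 = 10000 ≡ 196 (mod 817)
10^512 ≡ 196^2 = 38416 ≡ 17 (mod 817)
816 = 512 + 256 + 32 + 16 in binary powers of 2.
So 10^816 ≡ 17 · 196 · 187 · 289 ≡ 391 (mod 817).
Since 391 ≠ 1, base 10 is a Fermat witness: 817 is composite.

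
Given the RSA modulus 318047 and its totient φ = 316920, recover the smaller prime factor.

φ(n) = (p−1)(q−1) = n − (p+q) + 1, so p + q = 318047 − 316920 + 1 = 1128.
p and q are the roots of t² − 1128t + 318047 = 0.
Discriminant: 1128² − 4·318047 = 1272384 − 1272188 = 196; √196 = 14.
q = (1128 − 14)/2 = 557, p = (1128 + 14)/2 = 571.
Check: 557 · 571 = 318047.

557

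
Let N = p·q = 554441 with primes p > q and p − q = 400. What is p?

Since p = q + 400, we have 554441 = q(q + 400), so q² + 400q − 554441 = 0.
Discriminant: 400² + 4·554441 = 160000 + 2217764 = 2377764; √2377764 = 1542.
q = (−400 + 1542)/2 = 571, and p = q + 400 = 971.
Check: 571 · 971 = 554441.

971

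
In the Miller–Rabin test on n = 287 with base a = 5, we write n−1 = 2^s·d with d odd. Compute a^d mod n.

248

287 − 1 = 286 = 2^1 · 143, so d = 143.
5^1 ≡ 5 (mod 287)
5^2 ≡ 5^2 = 25 ≡ 25 (mod 287)
5^4 ≡ 25^2 = 625 ≡ 51 (mod 287)
5^8 ≡ 51^2 = 2601 ≡ 18 (mod 287)
5^16 ≡ 18^2 = 324 ≡ 37 (mod 287)
5^32 ≡ 37^2 = 1369 ≡ 221 (mod 287)
5^64 ≡ 221^2 = 48841 ≡ 51 (mod 287)
5^128 ≡ 51^2 = 2601 ≡ 18 (mod 287)
143 = 128 + 8 + 4 + 2 + 1 in binary powers of 2.
So 5^143 ≡ 18 · 18 · 51 · 25 · 5 ≡ 248 (mod 287).
Squaring chain: 248; never reaches −1, so base 5 is a Miller–Rabin witness that 287 is composite.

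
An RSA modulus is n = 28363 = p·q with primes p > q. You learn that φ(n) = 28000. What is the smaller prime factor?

113

φ(n) = (p−1)(q−1) = n − (p+q) + 1, so p + q = 28363 − 28000 + 1 = 364.
p and q are the roots of t² − 364t + 28363 = 0.
Discriminant: 364² − 4·28363 = 132496 − 113452 = 19044; √19044 = 138.
q = (364 − 138)/2 = 113, p = (364 + 138)/2 = 251.
Check: 113 · 251 = 28363.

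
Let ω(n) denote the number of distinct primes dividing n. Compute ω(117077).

2

117077 = 47^2 · 53
117077 = 47^2 · 53, which has 2 distinct prime factors.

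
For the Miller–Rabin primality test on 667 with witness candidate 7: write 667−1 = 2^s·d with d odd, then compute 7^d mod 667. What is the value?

667 − 1 = 666 = 2^1 · 333, so d = 333.
7^1 ≡ 7 (mod 667)
7^2 ≡ 7^2 = 49 ≡ 49 (mod 667)
7^4 ≡ 49^2 = 2401 ≡ 400 (mod 667)
7^8 ≡ 400^2 = 160000 ≡ 587 (mod 667)
7^16 ≡ 587^2 = 344569 ≡ 397 (mod 667)
7^32 ≡ 397^2 = 157609 ≡ 197 (mod 667)
7^64 ≡ 197^2 = 38809 ≡ 123 (mod 667)
7^128 ≡ 123^2 = 15129 ≡ 455 (mod 667)
7^256 ≡ 455^2 = 207025 ≡ 255 (mod 667)
333 = 256 + 64 + 8 + 4 + 1 in binary powers of 2.
So 7^333 ≡ 255 · 123 · 587 · 400 · 7 ≡ 458 (mod 667).
Squaring chain: 458; never reaches −1, so base 7 is a Miller–Rabin witness that 667 is composite.

458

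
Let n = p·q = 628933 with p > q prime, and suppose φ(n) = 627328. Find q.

φ(n) = (p−1)(q−1) = n − (p+q) + 1, so p + q = 628933 − 627328 + 1 = 1606.
p and q are the roots of t² − 1606t + 628933 = 0.
Discriminant: 1606² − 4·628933 = 2579236 − 2515732 = 63504; √63504 = 252.
q = (1606 − 252)/2 = 677, p = (1606 + 252)/2 = 929.
Check: 677 · 929 = 628933.

677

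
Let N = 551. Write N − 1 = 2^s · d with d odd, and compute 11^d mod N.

520

551 − 1 = 550 = 2^1 · 275, so d = 275.
11^1 ≡ 11 (mod 551)
11^2 ≡ 11^2 = 121 ≡ 121 (mod 551)
11^4 ≡ 121^2 = 14641 ≡ 315 (mod 551)
11^8 ≡ 315^2 = 99225 ≡ 45 (mod 551)
11^16 ≡ 45^2 = 2025 ≡ 372 (mod 551)
11^32 ≡ 372^2 = 138384 ≡ 83 (mod 551)
11^64 ≡ 83^2 = 6889 ≡ 277 (mod 551)
11^128 ≡ 277^2 = 76729 ≡ 140 (mod 551)
11^256 ≡ 140^2 = 19600 ≡ 315 (mod 551)
275 = 256 + 16 + 2 + 1 in binary powers of 2.
So 11^275 ≡ 315 · 372 · 121 · 11 ≡ 520 (mod 551).
Squaring chain: 520; never reaches −1, so base 11 is a Miller–Rabin witness that 551 is composite.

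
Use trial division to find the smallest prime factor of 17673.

17673 is odd.
Digit sum 24, divisible by 3.

3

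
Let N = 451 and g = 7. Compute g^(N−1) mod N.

7^1 ≡ 7 (mod 451)
7^2 ≡ 7^2 = 49 ≡ 49 (mod 451)
7^4 ≡ 49^2 = 2401 ≡ 146 (mod 451)
7^8 ≡ 146^2 = 21316 ≡ 119 (mod 451)
7^16 ≡ 119^2 = 14161 ≡ 180 (mod 451)
7^32 ≡ 180^2 = 32400 ≡ 379 (mod 451)
7^64 ≡ 379^2 = 143641 ≡ 223 (mod 451)
7^128 ≡ 223^2 = 49729 ≡ 119 (mod 451)
7^256 ≡ 119^2 = 14161 ≡ 180 (mod 451)
450 = 256 + 128 + 64 + 2 in binary powers of 2.
So 7^450 ≡ 180 · 119 · 223 · 49 ≡ 419 (mod 451).
Since 419 ≠ 1, base 7 is a Fermat witness: 451 is composite.

419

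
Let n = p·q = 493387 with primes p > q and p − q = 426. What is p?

947

Since p = q + 426, we have 493387 = q(q + 426), so q² + 426q − 493387 = 0.
Discriminant: 426² + 4·493387 = 181476 + 1973548 = 2155024; √2155024 = 1468.
q = (−426 + 1468)/2 = 521, and p = q + 426 = 947.
Check: 521 · 947 = 493387.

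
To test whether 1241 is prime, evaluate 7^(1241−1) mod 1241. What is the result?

7^1 ≡ 7 (mod 1241)
7^2 ≡ 7^2 = 49 ≡ 49 (mod 1241)
7^4 ≡ 49^2 = 2401 ≡ 1160 (mod 1241)
7^8 ≡ 1160^2 = 1345600 ≡ 356 (mod 1241)
7^16 ≡ 356^2 = 126736 ≡ 154 (mod 1241)
7^32 ≡ 154^2 = 23716 ≡ 137 (mod 1241)
7^64 ≡ 137^2 = 18769 ≡ 154 (mod 1241)
7^128 ≡ 154^2 = 23716 ≡ 137 (mod 1241)
7^256 ≡ 137^2 = 18769 ≡ 154 (mod 1241)
7^512 ≡ 154^2 = 23716 ≡ 137 (mod 1241)
7^1024 ≡ 137^2 = 18769 ≡ 154 (mod 1241)
1240 = 1024 + 128 + 64 + 16 + 8 in binary powers of 2.
So 7^1240 ≡ 154 · 137 · 154 · 154 · 356 ≡ 373 (mod 1241).
Since 373 ≠ 1, base 7 is a Fermat witness: 1241 is composite.

373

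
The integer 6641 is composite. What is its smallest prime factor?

6641 is odd.
Digit sum 17, not divisible by 3.
Ends in 1: not divisible by 5.
7: 6641 = 7·948 + 5
11: 6641 = 11·603 + 8
13: 6641 = 13·510 + 11
17: 6641 = 17·390 + 11
19: 6641 = 19·349 + 10
23: 6641 = 23·288 + 17
29: 6641 = 29·229

29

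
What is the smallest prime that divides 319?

11

319 is odd.
Digit sum 13, not divisible by 3.
Ends in 9: not divisible by 5.
7: 319 = 7·45 + 4
11: 319 = 11·29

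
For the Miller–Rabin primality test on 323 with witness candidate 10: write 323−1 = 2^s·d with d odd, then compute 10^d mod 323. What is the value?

323 − 1 = 322 = 2^1 · 161, so d = 161.
10^1 ≡ 10 (mod 323)
10^2 ≡ 10^2 = 100 ≡ 100 (mod 323)
10^4 ≡ 100^2 = 10000 ≡ 310 (mod 323)
10^8 ≡ 310^2 = 96100 ≡ 169 (mod 323)
10^16 ≡ 169^2 = 28561 ≡ 137 (mod 323)
10^32 ≡ 137^2 = 18769 ≡ 35 (mod 323)
10^64 ≡ 35^2 = 1225 ≡ 256 (mod 323)
10^128 ≡ 256^2 = 65536 ≡ 290 (mod 323)
161 = 128 + 32 + 1 in binary powers of 2.
So 10^161 ≡ 290 · 35 · 10 ≡ 78 (mod 323).
Squaring chain: 78; never reaches −1, so base 10 is a Miller–Rabin witness that 323 is composite.

78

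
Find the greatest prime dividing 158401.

158401 = 23 · 6887
6887 = 71 · 97
97 is prime.
So 158401 = 23 · 71 · 97; the largest prime factor is 97.

97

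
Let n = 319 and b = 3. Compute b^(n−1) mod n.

5

3^1 ≡ 3 (mod 319)
3^2 ≡ 3^2 = 9 ≡ 9 (mod 319)
3^4 ≡ 9^2 = 81 ≡ 81 (mod 319)
3^8 ≡ 81^2 = 6561 ≡ 181 (mod 319)
3^16 ≡ 181^2 = 32761 ≡ 223 (mod 319)
3^32 ≡ 223^2 = 49729 ≡ 284 (mod 319)
3^64 ≡ 284^2 = 80656 ≡ 268 (mod 319)
3^128 ≡ 268^2 = 71824 ≡ 49 (mod 319)
3^256 ≡ 49^2 = 2401 ≡ 168 (mod 319)
318 = 256 + 32 + 16 + 8 + 4 + 2 in binary powers of 2.
So 3^318 ≡ 168 · 284 · 223 · 181 · 81 · 9 ≡ 5 (mod 319).
Since 5 ≠ 1, base 3 is a Fermat witness: 319 is composite.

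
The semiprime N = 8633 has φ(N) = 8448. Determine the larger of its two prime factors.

φ(n) = (p−1)(q−1) = n − (p+q) + 1, so p + q = 8633 − 8448 + 1 = 186.
p and q are the roots of t² − 186t + 8633 = 0.
Discriminant: 186² − 4·8633 = 34596 − 34532 = 64; √64 = 8.
q = (186 − 8)/2 = 89, p = (186 + 8)/2 = 97.
Check: 89 · 97 = 8633.

97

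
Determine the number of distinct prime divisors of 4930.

4930 = 2 · 2465
2465 = 5 · 493
493 = 17 · 29
4930 = 2 · 5 · 17 · 29, which has 4 distinct prime factors.

4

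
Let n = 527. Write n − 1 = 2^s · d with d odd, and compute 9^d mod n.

527 − 1 = 526 = 2^1 · 263, so d = 263.
9^1 ≡ 9 (mod 527)
9^2 ≡ 9^2 = 81 ≡ 81 (mod 527)
9^4 ≡ 81^2 = 6561 ≡ 237 (mod 527)
9^8 ≡ 237^2 = 56169 ≡ 307 (mod 527)
9^16 ≡ 307^2 = 94249 ≡ 443 (mod 527)
9^32 ≡ 443^2 = 196249 ≡ 205 (mod 527)
9^64 ≡ 205^2 = 42025 ≡ 392 (mod 527)
9^128 ≡ 392^2 = 153664 ≡ 307 (mod 527)
9^256 ≡ 307^2 = 94249 ≡ 443 (mod 527)
263 = 256 + 4 + 2 + 1 in binary powers of 2.
So 9^263 ≡ 443 · 237 · 81 · 9 ≡ 121 (mod 527).
Squaring chain: 121; never reaches −1, so base 9 is a Miller–Rabin witness that 527 is composite.

121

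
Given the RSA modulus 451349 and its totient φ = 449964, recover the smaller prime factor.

523

φ(n) = (p−1)(q−1) = n − (p+q) + 1, so p + q = 451349 − 449964 + 1 = 1386.
p and q are the roots of t² − 1386t + 451349 = 0.
Discriminant: 1386² − 4·451349 = 1920996 − 1805396 = 115600; √115600 = 340.
q = (1386 − 340)/2 = 523, p = (1386 + 340)/2 = 863.
Check: 523 · 863 = 451349.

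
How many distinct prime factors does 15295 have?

4

15295 = 5 · 3059
3059 = 7 · 437
437 = 19 · 23
15295 = 5 · 7 · 19 · 23, which has 4 distinct prime factors.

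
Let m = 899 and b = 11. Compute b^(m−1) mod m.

382

11^1 ≡ 11 (mod 899)
11^2 ≡ 11^2 = 121 ≡ 121 (mod 899)
11^4 ≡ 121^2 = 14641 ≡ 257 (mod 899)
11^8 ≡ 257^2 = 66049 ≡ 422 (mod 899)
11^16 ≡ 422^2 = 178084 ≡ 82 (mod 899)
11^32 ≡ 82^2 = 6724 ≡ 431 (mod 899)
11^64 ≡ 431^2 = 185761 ≡ 567 (mod 899)
11^128 ≡ 567^2 = 321489 ≡ 546 (mod 899)
11^256 ≡ 546^2 = 298116 ≡ 547 (mod 899)
11^512 ≡ 547^2 = 299209 ≡ 741 (mod 899)
898 = 512 + 256 + 128 + 2 in binary powers of 2.
So 11^898 ≡ 741 · 547 · 546 · 121 ≡ 382 (mod 899).
Since 382 ≠ 1, base 11 is a Fermat witness: 899 is composite.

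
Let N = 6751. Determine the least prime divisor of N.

6751 is odd.
Digit sum 19, not divisible by 3.
Ends in 1: not divisible by 5.
7: 6751 = 7·964 + 3
11: 6751 = 11·613 + 8
13: 6751 = 13·519 + 4
17: 6751 = 17·397 + 2
19: 6751 = 19·355 + 6
23: 6751 = 23·293 + 12
29: 6751 = 29·232 + 23
31: 6751 = 31·217 + 24
37: 6751 = 37·182 + 17
41: 6751 = 41·164 + 27
43: 6751 = 43·157

43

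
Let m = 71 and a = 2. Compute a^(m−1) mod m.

1

2^1 ≡ 2 (mod 71)
2^2 ≡ 2^2 = 4 ≡ 4 (mod 71)
2^4 ≡ 4^2 = 16 ≡ 16 (mod 71)
2^8 ≡ 16^2 = 256 ≡ 43 (mod 71)
2^16 ≡ 43^2 = 1849 ≡ 3 (mod 71)
2^32 ≡ 3^2 = 9 ≡ 9 (mod 71)
2^64 ≡ 9^2 = 81 ≡ 10 (mod 71)
70 = 64 + 4 + 2 in binary powers of 2.
So 2^70 ≡ 10 · 16 · 4 ≡ 1 (mod 71).
Since the result is 1, base 2 gives no evidence that 71 is composite.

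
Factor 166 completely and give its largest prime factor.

166 = 2 · 83
83 is prime.
So 166 = 2 · 83; the largest prime factor is 83.

83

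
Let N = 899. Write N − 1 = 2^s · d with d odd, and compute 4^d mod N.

845

899 − 1 = 898 = 2^1 · 449, so d = 449.
4^1 ≡ 4 (mod 899)
4^2 ≡ 4^2 = 16 ≡ 16 (mod 899)
4^4 ≡ 16^2 = 256 ≡ 256 (mod 899)
4^8 ≡ 256^2 = 65536 ≡ 808 (mod 899)
4^16 ≡ 808^2 = 652864 ≡ 190 (mod 899)
4^32 ≡ 190^2 = 36100 ≡ 140 (mod 899)
4^64 ≡ 140^2 = 19600 ≡ 721 (mod 899)
4^128 ≡ 721^2 = 519841 ≡ 219 (mod 899)
4^256 ≡ 219^2 = 47961 ≡ 314 (mod 899)
449 = 256 + 128 + 64 + 1 in binary powers of 2.
So 4^449 ≡ 314 · 219 · 721 · 4 ≡ 845 (mod 899).
Squaring chain: 845; never reaches −1, so base 4 is a Miller–Rabin witness that 899 is composite.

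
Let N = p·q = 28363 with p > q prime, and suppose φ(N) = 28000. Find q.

113

φ(n) = (p−1)(q−1) = n − (p+q) + 1, so p + q = 28363 − 28000 + 1 = 364.
p and q are the roots of t² − 364t + 28363 = 0.
Discriminant: 364² − 4·28363 = 132496 − 113452 = 19044; √19044 = 138.
q = (364 − 138)/2 = 113, p = (364 + 138)/2 = 251.
Check: 113 · 251 = 28363.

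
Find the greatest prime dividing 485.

485 = 5 · 97
97 is prime.
So 485 = 5 · 97; the largest prime factor is 97.

97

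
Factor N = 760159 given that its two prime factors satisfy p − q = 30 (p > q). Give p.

887

Since p = q + 30, we have 760159 = q(q + 30), so q² + 30q − 760159 = 0.
Discriminant: 30² + 4·760159 = 900 + 3040636 = 3041536; √3041536 = 1744.
q = (−30 + 1744)/2 = 857, and p = q + 30 = 887.
Check: 857 · 887 = 760159.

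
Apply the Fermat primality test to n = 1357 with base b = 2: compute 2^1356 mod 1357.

2^1 ≡ 2 (mod 1357)
2^2 ≡ 2^2 = 4 ≡ 4 (mod 1357)
2^4 ≡ 4^2 = 16 ≡ 16 (mod 1357)
2^8 ≡ 16^2 = 256 ≡ 256 (mod 1357)
2^16 ≡ 256^2 = 65536 ≡ 400 (mod 1357)
2^32 ≡ 400^2 = 160000 ≡ 1231 (mod 1357)
2^64 ≡ 1231^2 = 1515361 ≡ 949 (mod 1357)
2^128 ≡ 949^2 = 900601 ≡ 910 (mod 1357)
2^256 ≡ 910^2 = 828100 ≡ 330 (mod 1357)
2^512 ≡ 330^2 = 108900 ≡ 340 (mod 1357)
2^1024 ≡ 340^2 = 115600 ≡ 255 (mod 1357)
1356 = 1024 + 256 + 64 + 8 + 4 in binary powers of 2.
So 2^1356 ≡ 255 · 330 · 949 · 256 · 16 ≡ 997 (mod 1357).
Since 997 ≠ 1, base 2 is a Fermat witness: 1357 is composite.

997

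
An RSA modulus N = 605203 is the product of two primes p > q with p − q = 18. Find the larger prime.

Since p = q + 18, we have 605203 = q(q + 18), so q² + 18q − 605203 = 0.
Discriminant: 18² + 4·605203 = 324 + 2420812 = 2421136; √2421136 = 1556.
q = (−18 + 1556)/2 = 769, and p = q + 18 = 787.
Check: 769 · 787 = 605203.

787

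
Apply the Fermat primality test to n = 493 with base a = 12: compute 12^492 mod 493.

12^1 ≡ 12 (mod 493)
12^2 ≡ 12^2 = 144 ≡ 144 (mod 493)
12^4 ≡ 144^2 = 20736 ≡ 30 (mod 493)
12^8 ≡ 30^2 = 900 ≡ 407 (mod 493)
12^16 ≡ 407^2 = 165649 ≡ 1 (mod 493)
12^32 ≡ 1^2 = 1 ≡ 1 (mod 493)
12^64 ≡ 1^2 = 1 ≡ 1 (mod 493)
12^128 ≡ 1^2 = 1 ≡ 1 (mod 493)
12^256 ≡ 1^2 = 1 ≡ 1 (mod 493)
492 = 256 + 128 + 64 + 32 + 8 + 4 in binary powers of 2.
So 12^492 ≡ 1 · 1 · 1 · 1 · 407 · 30 ≡ 378 (mod 493).
Since 378 ≠ 1, base 12 is a Fermat witness: 493 is composite.

378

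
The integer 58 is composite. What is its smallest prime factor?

2

58 is even: 2 divides it.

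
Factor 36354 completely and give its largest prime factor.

36354 = 2 · 18177
18177 = 3 · 6059
6059 = 73 · 83
83 is prime.
So 36354 = 2 · 3 · 73 · 83; the largest prime factor is 83.

83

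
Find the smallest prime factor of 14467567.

59

14467567 is odd.
Digit sum 40, not divisible by 3.
Ends in 7: not divisible by 5.
7: 14467567 = 7·2066795 + 2
11: 14467567 = 11·1315233 + 4
13: 14467567 = 13·1112889 + 10
17: 14467567 = 17·851033 + 6
19: 14467567 = 19·761450 + 17
23: 14467567 = 23·629024 + 15
29: 14467567 = 29·498881 + 18
31: 14467567 = 31·466695 + 22
37: 14467567 = 37·391015 + 12
41: 14467567 = 41·352867 + 20
43: 14467567 = 43·336455 + 2
47: 14467567 = 47·307820 + 27
53: 14467567 = 53·272972 + 51
59: 14467567 = 59·245213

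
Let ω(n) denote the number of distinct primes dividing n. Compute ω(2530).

2530 = 2 · 1265
1265 = 5 · 253
253 = 11 · 23
2530 = 2 · 5 · 11 · 23, which has 4 distinct prime factors.

4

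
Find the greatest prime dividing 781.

71

781 = 11 · 71
71 is prime.
So 781 = 11 · 71; the largest prime factor is 71.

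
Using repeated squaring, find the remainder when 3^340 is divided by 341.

56

3^1 ≡ 3 (mod 341)
3^2 ≡ 3^2 = 9 ≡ 9 (mod 341)
3^4 ≡ 9^2 = 81 ≡ 81 (mod 341)
3^8 ≡ 81^2 = 6561 ≡ 82 (mod 341)
3^16 ≡ 82^2 = 6724 ≡ 245 (mod 341)
3^32 ≡ 245^2 = 60025 ≡ 9 (mod 341)
3^64 ≡ 9^2 = 81 ≡ 81 (mod 341)
3^128 ≡ 81^2 = 6561 ≡ 82 (mod 341)
3^256 ≡ 82^2 = 6724 ≡ 245 (mod 341)
340 = 256 + 64 + 16 + 4 in binary powers of 2.
So 3^340 ≡ 245 · 81 · 245 · 81 ≡ 56 (mod 341).
Since 56 ≠ 1, base 3 is a Fermat witness: 341 is composite.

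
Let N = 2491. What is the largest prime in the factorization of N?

53

2491 = 47 · 53
53 is prime.
So 2491 = 47 · 53; the largest prime factor is 53.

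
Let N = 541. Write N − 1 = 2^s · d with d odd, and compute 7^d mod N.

540

541 − 1 = 540 = 2^2 · 135, so d = 135.
7^1 ≡ 7 (mod 541)
7^2 ≡ 7^2 = 49 ≡ 49 (mod 541)
7^4 ≡ 49^2 = 2401 ≡ 237 (mod 541)
7^8 ≡ 237^2 = 56169 ≡ 446 (mod 541)
7^16 ≡ 446^2 = 198916 ≡ 369 (mod 541)
7^32 ≡ 369^2 = 136161 ≡ 370 (mod 541)
7^64 ≡ 370^2 = 136900 ≡ 27 (mod 541)
7^128 ≡ 27^2 = 729 ≡ 188 (mod 541)
135 = 128 + 4 + 2 + 1 in binary powers of 2.
So 7^135 ≡ 188 · 237 · 49 · 7 ≡ 540 (mod 541).
Since 7^d ≡ 540 (mod 541), base 7 does not prove 541 composite.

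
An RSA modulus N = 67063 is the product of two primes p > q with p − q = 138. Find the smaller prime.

Since p = q + 138, we have 67063 = q(q + 138), so q² + 138q − 67063 = 0.
Discriminant: 138² + 4·67063 = 19044 + 268252 = 287296; √287296 = 536.
q = (−138 + 536)/2 = 199, and p = q + 138 = 337.
Check: 199 · 337 = 67063.

199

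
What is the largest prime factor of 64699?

97

64699 = 23 · 2813
2813 = 29 · 97
97 is prime.
So 64699 = 23 · 29 · 97; the largest prime factor is 97.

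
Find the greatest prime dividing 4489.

67

4489 = 67 · 67
67 = 67 · 1
So 4489 = 67^2; the largest prime factor is 67.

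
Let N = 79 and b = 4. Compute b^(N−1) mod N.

4^1 ≡ 4 (mod 79)
4^2 ≡ 4^2 = 16 ≡ 16 (mod 79)
4^4 ≡ 16^2 = 256 ≡ 19 (mod 79)
4^8 ≡ 19^2 = 361 ≡ 45 (mod 79)
4^16 ≡ 45^2 = 2025 ≡ 50 (mod 79)
4^32 ≡ 50^2 = 2500 ≡ 51 (mod 79)
4^64 ≡ 51^2 = 2601 ≡ 73 (mod 79)
78 = 64 + 8 + 4 + 2 in binary powers of 2.
So 4^78 ≡ 73 · 45 · 19 · 16 ≡ 1 (mod 79).
Since the result is 1, base 4 gives no evidence that 79 is composite.

1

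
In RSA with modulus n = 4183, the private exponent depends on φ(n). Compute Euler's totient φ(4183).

Factor: 4183 = 47 · 89.
φ(4183) = (47−1) · (89−1) = 46 · 88 = 4048.

4048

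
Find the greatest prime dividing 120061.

120061 = 19 · 6319
6319 = 71 · 89
89 is prime.
So 120061 = 19 · 71 · 89; the largest prime factor is 89.

89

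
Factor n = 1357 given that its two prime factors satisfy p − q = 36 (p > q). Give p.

Since p = q + 36, we have 1357 = q(q + 36), so q² + 36q − 1357 = 0.
Discriminant: 36² + 4·1357 = 1296 + 5428 = 6724; √6724 = 82.
q = (−36 + 82)/2 = 23, and p = q + 36 = 59.
Check: 23 · 59 = 1357.

59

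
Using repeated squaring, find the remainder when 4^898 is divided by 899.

219

4^1 ≡ 4 (mod 899)
4^2 ≡ 4^2 = 16 ≡ 16 (mod 899)
4^4 ≡ 16^2 = 256 ≡ 256 (mod 899)
4^8 ≡ 256^2 = 65536 ≡ 808 (mod 899)
4^16 ≡ 808^2 = 652864 ≡ 190 (mod 899)
4^32 ≡ 190^2 = 36100 ≡ 140 (mod 899)
4^64 ≡ 140^2 = 19600 ≡ 721 (mod 899)
4^128 ≡ 721^2 = 519841 ≡ 219 (mod 899)
4^256 ≡ 219^2 = 47961 ≡ 314 (mod 899)
4^512 ≡ 314^2 = 98596 ≡ 605 (mod 899)
898 = 512 + 256 + 128 + 2 in binary powers of 2.
So 4^898 ≡ 605 · 314 · 219 · 16 ≡ 219 (mod 899).
Since 219 ≠ 1, base 4 is a Fermat witness: 899 is composite.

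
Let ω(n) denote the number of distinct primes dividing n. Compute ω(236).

236 = 2^2 · 59
236 = 2^2 · 59, which has 2 distinct prime factors.

2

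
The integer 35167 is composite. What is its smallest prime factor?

11

35167 is odd.
Digit sum 22, not divisible by 3.
Ends in 7: not divisible by 5.
7: 35167 = 7·5023 + 6
11: 35167 = 11·3197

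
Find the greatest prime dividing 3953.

3953 = 59 · 67
67 is prime.
So 3953 = 59 · 67; the largest prime factor is 67.

67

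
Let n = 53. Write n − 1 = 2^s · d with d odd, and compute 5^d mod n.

23

53 − 1 = 52 = 2^2 · 13, so d = 13.
5^1 ≡ 5 (mod 53)
5^2 ≡ 5^2 = 25 ≡ 25 (mod 53)
5^4 ≡ 25^2 = 625 ≡ 42 (mod 53)
5^8 ≡ 42^2 = 1764 ≡ 15 (mod 53)
13 = 8 + 4 + 1 in binary powers of 2.
So 5^13 ≡ 15 · 42 · 5 ≡ 23 (mod 53).
Squaring chain: 23 → 52; reaches −1, so base 5 does not prove 53 composite.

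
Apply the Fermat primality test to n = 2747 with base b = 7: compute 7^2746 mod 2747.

7^1 ≡ 7 (mod 2747)
7^2 ≡ 7^2 = 49 ≡ 49 (mod 2747)
7^4 ≡ 49^2 = 2401 ≡ 2401 (mod 2747)
7^8 ≡ 2401^2 = 5764801 ≡ 1595 (mod 2747)
7^16 ≡ 1595^2 = 2544025 ≡ 303 (mod 2747)
7^32 ≡ 303^2 = 91809 ≡ 1158 (mod 2747)
7^64 ≡ 1158^2 = 1340964 ≡ 428 (mod 2747)
7^128 ≡ 428^2 = 183184 ≡ 1882 (mod 2747)
7^256 ≡ 1882^2 = 3541924 ≡ 1041 (mod 2747)
7^512 ≡ 1041^2 = 1083681 ≡ 1363 (mod 2747)
7^1024 ≡ 1363^2 = 1857769 ≡ 797 (mod 2747)
7^2048 ≡ 797^2 = 635209 ≡ 652 (mod 2747)
2746 = 2048 + 512 + 128 + 32 + 16 + 8 + 2 in binary powers of 2.
So 7^2746 ≡ 652 · 1363 · 1882 · 1158 · 303 · 1595 · 49 ≡ 21 (mod 2747).
Since 21 ≠ 1, base 7 is a Fermat witness: 2747 is composite.

21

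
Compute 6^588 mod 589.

6^1 ≡ 6 (mod 589)
6^2 ≡ 6^2 = 36 ≡ 36 (mod 589)
6^4 ≡ 36^2 = 1296 ≡ 118 (mod 589)
6^8 ≡ 118^2 = 13924 ≡ 377 (mod 589)
6^16 ≡ 377^2 = 142129 ≡ 180 (mod 589)
6^32 ≡ 180^2 = 32400 ≡ 5 (mod 589)
6^64 ≡ 5^2 = 25 ≡ 25 (mod 589)
6^128 ≡ 25^2 = 625 ≡ 36 (mod 589)
6^256 ≡ 36^2 = 1296 ≡ 118 (mod 589)
6^512 ≡ 118^2 = 13924 ≡ 377 (mod 589)
588 = 512 + 64 + 8 + 4 in binary powers of 2.
So 6^588 ≡ 377 · 25 · 377 · 118 ≡ 311 (mod 589).
Since 311 ≠ 1, base 6 is a Fermat witness: 589 is composite.

311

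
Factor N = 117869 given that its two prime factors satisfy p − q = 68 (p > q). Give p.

Since p = q + 68, we have 117869 = q(q + 68), so q² + 68q − 117869 = 0.
Discriminant: 68² + 4·117869 = 4624 + 471476 = 476100; √476100 = 690.
q = (−68 + 690)/2 = 311, and p = q + 68 = 379.
Check: 311 · 379 = 117869.

379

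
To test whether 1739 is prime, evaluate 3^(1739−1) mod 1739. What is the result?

1070

3^1 ≡ 3 (mod 1739)
3^2 ≡ 3^2 = 9 ≡ 9 (mod 1739)
3^4 ≡ 9^2 = 81 ≡ 81 (mod 1739)
3^8 ≡ 81^2 = 6561 ≡ 1344 (mod 1739)
3^16 ≡ 1344^2 = 1806336 ≡ 1254 (mod 1739)
3^32 ≡ 1254^2 = 1572516 ≡ 460 (mod 1739)
3^64 ≡ 460^2 = 211600 ≡ 1181 (mod 1739)
3^128 ≡ 1181^2 = 1394761 ≡ 83 (mod 1739)
3^256 ≡ 83^2 = 6889 ≡ 1672 (mod 1739)
3^512 ≡ 1672^2 = 2795584 ≡ 1011 (mod 1739)
3^1024 ≡ 1011^2 = 1022121 ≡ 1328 (mod 1739)
1738 = 1024 + 512 + 128 + 64 + 8 + 2 in binary powers of 2.
So 3^1738 ≡ 1328 · 1011 · 83 · 1181 · 1344 · 9 ≡ 1070 (mod 1739).
Since 1070 ≠ 1, base 3 is a Fermat witness: 1739 is composite.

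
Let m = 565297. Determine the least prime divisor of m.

565297 is odd.
Digit sum 34, not divisible by 3.
Ends in 7: not divisible by 5.
7: 565297 = 7·80756 + 5
11: 565297 = 11·51390 + 7
13: 565297 = 13·43484 + 5
17: 565297 = 17·33252 + 13
19: 565297 = 19·29752 + 9
23: 565297 = 23·24578 + 3
29: 565297 = 29·19493

29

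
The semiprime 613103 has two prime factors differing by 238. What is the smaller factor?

673

Since p = q + 238, we have 613103 = q(q + 238), so q² + 238q − 613103 = 0.
Discriminant: 238² + 4·613103 = 56644 + 2452412 = 2509056; √2509056 = 1584.
q = (−238 + 1584)/2 = 673, and p = q + 238 = 911.
Check: 673 · 911 = 613103.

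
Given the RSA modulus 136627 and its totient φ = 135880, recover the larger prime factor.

431

φ(n) = (p−1)(q−1) = n − (p+q) + 1, so p + q = 136627 − 135880 + 1 = 748.
p and q are the roots of t² − 748t + 136627 = 0.
Discriminant: 748² − 4·136627 = 559504 − 546508 = 12996; √12996 = 114.
q = (748 − 114)/2 = 317, p = (748 + 114)/2 = 431.
Check: 317 · 431 = 136627.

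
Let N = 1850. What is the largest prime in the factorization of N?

1850 = 2 · 925
925 = 5 · 185
185 = 5 · 37
37 is prime.
So 1850 = 2 · 5^2 · 37; the largest prime factor is 37.

37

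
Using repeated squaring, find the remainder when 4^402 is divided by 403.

326

4^1 ≡ 4 (mod 403)
4^2 ≡ 4^2 = 16 ≡ 16 (mod 403)
4^4 ≡ 16^2 = 256 ≡ 256 (mod 403)
4^8 ≡ 256^2 = 65536 ≡ 250 (mod 403)
4^16 ≡ 250^2 = 62500 ≡ 35 (mod 403)
4^32 ≡ 35^2 = 1225 ≡ 16 (mod 403)
4^64 ≡ 16^2 = 256 ≡ 256 (mod 403)
4^128 ≡ 256^2 = 65536 ≡ 250 (mod 403)
4^256 ≡ 250^2 = 62500 ≡ 35 (mod 403)
402 = 256 + 128 + 16 + 2 in binary powers of 2.
So 4^402 ≡ 35 · 250 · 35 · 16 ≡ 326 (mod 403).
Since 326 ≠ 1, base 4 is a Fermat witness: 403 is composite.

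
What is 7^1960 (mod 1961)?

1255

7^1 ≡ 7 (mod 1961)
7^2 ≡ 7^2 = 49 ≡ 49 (mod 1961)
7^4 ≡ 49^2 = 2401 ≡ 440 (mod 1961)
7^8 ≡ 440^2 = 193600 ≡ 1422 (mod 1961)
7^16 ≡ 1422^2 = 2022084 ≡ 293 (mod 1961)
7^32 ≡ 293^2 = 85849 ≡ 1526 (mod 1961)
7^64 ≡ 1526^2 = 2328676 ≡ 969 (mod 1961)
7^128 ≡ 969^2 = 938961 ≡ 1603 (mod 1961)
7^256 ≡ 1603^2 = 2569609 ≡ 699 (mod 1961)
7^512 ≡ 699^2 = 488601 ≡ 312 (mod 1961)
7^1024 ≡ 312^2 = 97344 ≡ 1255 (mod 1961)
1960 = 1024 + 512 + 256 + 128 + 32 + 8 in binary powers of 2.
So 7^1960 ≡ 1255 · 312 · 699 · 1603 · 1526 · 1422 ≡ 1255 (mod 1961).
Since 1255 ≠ 1, base 7 is a Fermat witness: 1961 is composite.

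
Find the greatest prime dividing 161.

23

161 = 7 · 23
23 is prime.
So 161 = 7 · 23; the largest prime factor is 23.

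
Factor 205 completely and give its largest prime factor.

205 = 5 · 41
41 is prime.
So 205 = 5 · 41; the largest prime factor is 41.

41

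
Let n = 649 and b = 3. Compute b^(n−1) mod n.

3^1 ≡ 3 (mod 649)
3^2 ≡ 3^2 = 9 ≡ 9 (mod 649)
3^4 ≡ 9^2 = 81 ≡ 81 (mod 649)
3^8 ≡ 81^2 = 6561 ≡ 71 (mod 649)
3^16 ≡ 71^2 = 5041 ≡ 498 (mod 649)
3^32 ≡ 498^2 = 248004 ≡ 86 (mod 649)
3^64 ≡ 86^2 = 7396 ≡ 257 (mod 649)
3^128 ≡ 257^2 = 66049 ≡ 500 (mod 649)
3^256 ≡ 500^2 = 250000 ≡ 135 (mod 649)
3^512 ≡ 135^2 = 18225 ≡ 53 (mod 649)
648 = 512 + 128 + 8 in binary powers of 2.
So 3^648 ≡ 53 · 500 · 71 ≡ 49 (mod 649).
Since 49 ≠ 1, base 3 is a Fermat witness: 649 is composite.

49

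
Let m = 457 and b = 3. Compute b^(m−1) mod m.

3^1 ≡ 3 (mod 457)
3^2 ≡ 3^2 = 9 ≡ 9 (mod 457)
3^4 ≡ 9^2 = 81 ≡ 81 (mod 457)
3^8 ≡ 81^2 = 6561 ≡ 163 (mod 457)
3^16 ≡ 163^2 = 26569 ≡ 63 (mod 457)
3^32 ≡ 63^2 = 3969 ≡ 313 (mod 457)
3^64 ≡ 313^2 = 97969 ≡ 171 (mod 457)
3^128 ≡ 171^2 = 29241 ≡ 450 (mod 457)
3^256 ≡ 450^2 = 202500 ≡ 49 (mod 457)
456 = 256 + 128 + 64 + 8 in binary powers of 2.
So 3^456 ≡ 49 · 450 · 171 · 163 ≡ 1 (mod 457).
Since the result is 1, base 3 gives no evidence that 457 is composite.

1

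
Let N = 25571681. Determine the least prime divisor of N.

25571681 is odd.
Digit sum 35, not divisible by 3.
Ends in 1: not divisible by 5.
7: 25571681 = 7·3653097 + 2
11: 25571681 = 11·2324698 + 3
13: 25571681 = 13·1967052 + 5
17: 25571681 = 17·1504216 + 9
19: 25571681 = 19·1345877 + 18
23: 25571681 = 23·1111812 + 5
29: 25571681 = 29·881782 + 3
31: 25571681 = 31·824892 + 29
37: 25571681 = 37·691126 + 19
41: 25571681 = 41·623699 + 22
43: 25571681 = 43·594690 + 11
47: 25571681 = 47·544078 + 15
53: 25571681 = 53·482484 + 29
59: 25571681 = 59·433418 + 19
61: 25571681 = 61·419207 + 54
67: 25571681 = 67·381666 + 59
71: 25571681 = 71·360164 + 37
73: 25571681 = 73·350297

73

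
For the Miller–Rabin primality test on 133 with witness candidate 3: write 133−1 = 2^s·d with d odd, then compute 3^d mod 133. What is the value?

69

133 − 1 = 132 = 2^2 · 33, so d = 33.
3^1 ≡ 3 (mod 133)
3^2 ≡ 3^2 = 9 ≡ 9 (mod 133)
3^4 ≡ 9^2 = 81 ≡ 81 (mod 133)
3^8 ≡ 81^2 = 6561 ≡ 44 (mod 133)
3^16 ≡ 44^2 = 1936 ≡ 74 (mod 133)
3^32 ≡ 74^2 = 5476 ≡ 23 (mod 133)
33 = 32 + 1 in binary powers of 2.
So 3^33 ≡ 23 · 3 ≡ 69 (mod 133).
Squaring chain: 69 → 106; never reaches −1, so base 3 is a Miller–Rabin witness that 133 is composite.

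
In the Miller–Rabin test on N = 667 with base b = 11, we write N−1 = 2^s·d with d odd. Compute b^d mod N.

135

667 − 1 = 666 = 2^1 · 333, so d = 333.
11^1 ≡ 11 (mod 667)
11^2 ≡ 11^2 = 121 ≡ 121 (mod 667)
11^4 ≡ 121^2 = 14641 ≡ 634 (mod 667)
11^8 ≡ 634^2 = 401956 ≡ 422 (mod 667)
11^16 ≡ 422^2 = 178084 ≡ 662 (mod 667)
11^32 ≡ 662^2 = 438244 ≡ 25 (mod 667)
11^64 ≡ 25^2 = 625 ≡ 625 (mod 667)
11^128 ≡ 625^2 = 390625 ≡ 430 (mod 667)
11^256 ≡ 430^2 = 184900 ≡ 141 (mod 667)
333 = 256 + 64 + 8 + 4 + 1 in binary powers of 2.
So 11^333 ≡ 141 · 625 · 422 · 634 · 11 ≡ 135 (mod 667).
Squaring chain: 135; never reaches −1, so base 11 is a Miller–Rabin witness that 667 is composite.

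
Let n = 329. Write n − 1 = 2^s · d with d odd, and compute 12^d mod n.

178

329 − 1 = 328 = 2^3 · 41, so d = 41.
12^1 ≡ 12 (mod 329)
12^2 ≡ 12^2 = 144 ≡ 144 (mod 329)
12^4 ≡ 144^2 = 20736 ≡ 9 (mod 329)
12^8 ≡ 9^2 = 81 ≡ 81 (mod 329)
12^16 ≡ 81^2 = 6561 ≡ 310 (mod 329)
12^32 ≡ 310^2 = 96100 ≡ 32 (mod 329)
41 = 32 + 8 + 1 in binary powers of 2.
So 12^41 ≡ 32 · 81 · 12 ≡ 178 (mod 329).
Squaring chain: 178 → 100 → 130; never reaches −1, so base 12 is a Miller–Rabin witness that 329 is composite.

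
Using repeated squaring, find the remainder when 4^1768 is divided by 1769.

1445

4^1 ≡ 4 (mod 1769)
4^2 ≡ 4^2 = 16 ≡ 16 (mod 1769)
4^4 ≡ 16^2 = 256 ≡ 256 (mod 1769)
4^8 ≡ 256^2 = 65536 ≡ 83 (mod 1769)
4^16 ≡ 83^2 = 6889 ≡ 1582 (mod 1769)
4^32 ≡ 1582^2 = 2502724 ≡ 1358 (mod 1769)
4^64 ≡ 1358^2 = 1844164 ≡ 866 (mod 1769)
4^128 ≡ 866^2 = 749956 ≡ 1669 (mod 1769)
4^256 ≡ 1669^2 = 2785561 ≡ 1155 (mod 1769)
4^512 ≡ 1155^2 = 1334025 ≡ 199 (mod 1769)
4^1024 ≡ 199^2 = 39601 ≡ 683 (mod 1769)
1768 = 1024 + 512 + 128 + 64 + 32 + 8 in binary powers of 2.
So 4^1768 ≡ 683 · 199 · 1669 · 866 · 1358 · 83 ≡ 1445 (mod 1769).
Since 1445 ≠ 1, base 4 is a Fermat witness: 1769 is composite.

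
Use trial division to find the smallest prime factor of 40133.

40133 is odd.
Digit sum 11, not divisible by 3.
Ends in 3: not divisible by 5.
7: 40133 = 7·5733 + 2
11: 40133 = 11·3648 + 5
13: 40133 = 13·3087 + 2
17: 40133 = 17·2360 + 13
19: 40133 = 19·2112 + 5
23: 40133 = 23·1744 + 21
29: 40133 = 29·1383 + 26
31: 40133 = 31·1294 + 19
37: 40133 = 37·1084 + 25
41: 40133 = 41·978 + 35
43: 40133 = 43·933 + 14
47: 40133 = 47·853 + 42
53: 40133 = 53·757 + 12
59: 40133 = 59·680 + 13
61: 40133 = 61·657 + 56
67: 40133 = 67·599

67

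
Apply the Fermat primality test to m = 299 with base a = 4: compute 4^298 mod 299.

4^1 ≡ 4 (mod 299)
4^2 ≡ 4^2 = 16 ≡ 16 (mod 299)
4^4 ≡ 16^2 = 256 ≡ 256 (mod 299)
4^8 ≡ 256^2 = 65536 ≡ 55 (mod 299)
4^16 ≡ 55^2 = 3025 ≡ 35 (mod 299)
4^32 ≡ 35^2 = 1225 ≡ 29 (mod 299)
4^64 ≡ 29^2 = 841 ≡ 243 (mod 299)
4^128 ≡ 243^2 = 59049 ≡ 146 (mod 299)
4^256 ≡ 146^2 = 21316 ≡ 87 (mod 299)
298 = 256 + 32 + 8 + 2 in binary powers of 2.
So 4^298 ≡ 87 · 29 · 55 · 16 ≡ 165 (mod 299).
Since 165 ≠ 1, base 4 is a Fermat witness: 299 is composite.

165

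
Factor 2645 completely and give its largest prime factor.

23

2645 = 5 · 529
529 = 23 · 23
23 = 23 · 1
So 2645 = 5 · 23^2; the largest prime factor is 23.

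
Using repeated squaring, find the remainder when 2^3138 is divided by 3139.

3057

2^1 ≡ 2 (mod 3139)
2^2 ≡ 2^2 = 4 ≡ 4 (mod 3139)
2^4 ≡ 4^2 = 16 ≡ 16 (mod 3139)
2^8 ≡ 16^2 = 256 ≡ 256 (mod 3139)
2^16 ≡ 256^2 = 65536 ≡ 2756 (mod 3139)
2^32 ≡ 2756^2 = 7595536 ≡ 2295 (mod 3139)
2^64 ≡ 2295^2 = 5267025 ≡ 2922 (mod 3139)
2^128 ≡ 2922^2 = 8538084 ≡ 4 (mod 3139)
2^256 ≡ 4^2 = 16 ≡ 16 (mod 3139)
2^512 ≡ 16^2 = 256 ≡ 256 (mod 3139)
2^1024 ≡ 256^2 = 65536 ≡ 2756 (mod 3139)
2^2048 ≡ 2756^2 = 7595536 ≡ 2295 (mod 3139)
3138 = 2048 + 1024 + 64 + 2 in binary powers of 2.
So 2^3138 ≡ 2295 · 2756 · 2922 · 4 ≡ 3057 (mod 3139).
Since 3057 ≠ 1, base 2 is a Fermat witness: 3139 is composite.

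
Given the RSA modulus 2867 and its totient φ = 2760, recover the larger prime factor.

61

φ(n) = (p−1)(q−1) = n − (p+q) + 1, so p + q = 2867 − 2760 + 1 = 108.
p and q are the roots of t² − 108t + 2867 = 0.
Discriminant: 108² − 4·2867 = 11664 − 11468 = 196; √196 = 14.
q = (108 − 14)/2 = 47, p = (108 + 14)/2 = 61.
Check: 47 · 61 = 2867.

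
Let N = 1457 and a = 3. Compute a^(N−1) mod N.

3^1 ≡ 3 (mod 1457)
3^2 ≡ 3^2 = 9 ≡ 9 (mod 1457)
3^4 ≡ 9^2 = 81 ≡ 81 (mod 1457)
3^8 ≡ 81^2 = 6561 ≡ 733 (mod 1457)
3^16 ≡ 733^2 = 537289 ≡ 1113 (mod 1457)
3^32 ≡ 1113^2 = 1238769 ≡ 319 (mod 1457)
3^64 ≡ 319^2 = 101761 ≡ 1228 (mod 1457)
3^128 ≡ 1228^2 = 1507984 ≡ 1446 (mod 1457)
3^256 ≡ 1446^2 = 2090916 ≡ 121 (mod 1457)
3^512 ≡ 121^2 = 14641 ≡ 71 (mod 1457)
3^1024 ≡ 71^2 = 5041 ≡ 670 (mod 1457)
1456 = 1024 + 256 + 128 + 32 + 16 in binary powers of 2.
So 3^1456 ≡ 670 · 121 · 1446 · 319 · 1113 ≡ 307 (mod 1457).
Since 307 ≠ 1, base 3 is a Fermat witness: 1457 is composite.

307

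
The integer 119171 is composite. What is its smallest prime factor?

119171 is odd.
Digit sum 20, not divisible by 3.
Ends in 1: not divisible by 5.
7: 119171 = 7·17024 + 3
11: 119171 = 11·10833 + 8
13: 119171 = 13·9167

13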